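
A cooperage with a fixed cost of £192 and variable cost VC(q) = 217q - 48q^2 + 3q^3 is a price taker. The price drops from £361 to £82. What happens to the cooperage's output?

Output falls from 12 to 9

AVC = 217 - 48q + 3q^2, minimized at q = 8 where min AVC = £25. MC = 217 - 96q + 9q^2.
At P = £361 ≥ min AVC, set P = MC on the rising branch: q = 12.
At P = £82 ≥ min AVC, set P = MC: q = 9. The firm stays open but cuts output.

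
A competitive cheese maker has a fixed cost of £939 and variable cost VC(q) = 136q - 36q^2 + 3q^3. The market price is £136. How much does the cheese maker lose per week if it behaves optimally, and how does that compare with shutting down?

AVC = 136 - 36q + 3q^2; min AVC = £28 at q = 6. Since P = £136 ≥ min AVC, the firm produces.
With MC = 136 - 72q + 9q^2, P = MC on the upward-sloping part at q* = 8.
TR = 136·8 = 1088. TC = 939 + 320 = 1259. Profit = 1088 − 1259 = -£171.
Shutting down would mean losing the fixed cost of £939, so operating at a loss of £171 is better by £768.

Profit = -£171 at q = 8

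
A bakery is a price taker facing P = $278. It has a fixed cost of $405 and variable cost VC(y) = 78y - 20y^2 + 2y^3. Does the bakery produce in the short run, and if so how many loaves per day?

From TC, MC = TC'(y) = 78 - 40y + 6y^2 and AVC = VC/y = 78 - 20y + 2y^2.
AVC hits its minimum where MC = AVC, at y = 5, giving min AVC = 78 - 20·5 + 2·5^2 = $28.
Because $278 ≥ $28, revenue can cover variable cost; the firm operates.
P = MC gives -200 - 40y + 6y^2 = 0, with roots -10/3 and 10. Take the larger (rising MC): y* = 10.
Check: AVC at y = 10 is $78 ≤ P, so revenue covers variable cost.
Profit = P·y − TC = 278·10 − 1185 = $1595.

Produce at y = 10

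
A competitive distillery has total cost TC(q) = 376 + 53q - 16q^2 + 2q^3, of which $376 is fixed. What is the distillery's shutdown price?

The shutdown price is the minimum of AVC. VC = 53q - 16q^2 + 2q^3, so AVC = 53 - 16q + 2q^2.
At the minimum of AVC, MC = AVC. MC = 53 - 32q + 6q^2; setting MC = AVC gives 4q^2 - 16q = 0, so q = 4. min AVC = 21.
For P < $21 the firm produces nothing.

$21 per unit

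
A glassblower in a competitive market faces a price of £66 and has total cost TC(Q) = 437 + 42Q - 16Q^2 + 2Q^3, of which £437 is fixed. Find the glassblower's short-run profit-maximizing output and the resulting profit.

AVC = 42 - 16Q + 2Q^2 has its minimum £10 at Q = 4; price £66 clears that bar, so the firm operates.
MC = 42 - 32Q + 6Q^2. Setting P = MC and taking the root on the rising branch gives Q* = 6.
TR = 66·6 = 396. TC = 437 + 108 = 545. Profit = 396 − 545 = -£149.
That loss of £149 beats the £437 the firm would lose by shutting down; producing recovers £288 of fixed cost.

Profit = -£149 at Q = 6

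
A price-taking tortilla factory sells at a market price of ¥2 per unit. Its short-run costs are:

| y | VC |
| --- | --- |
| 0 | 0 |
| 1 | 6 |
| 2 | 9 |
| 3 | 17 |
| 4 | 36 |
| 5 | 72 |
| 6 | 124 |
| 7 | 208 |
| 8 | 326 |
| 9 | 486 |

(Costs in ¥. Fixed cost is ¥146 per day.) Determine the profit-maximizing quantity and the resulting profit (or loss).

y = 0 (shut down); profit = -¥146

Tabulate TR − TC: y=0: -146; y=1: -150; y=2: -151; y=3: -157; y=4: -174; y=5: -208; y=6: -258; y=7: -340; y=8: -456; y=9: -614.
Profit is highest at y = 0. Equivalently, the lowest AVC in the table is 9/2 ≈ ¥4.50 at y = 2, and P = ¥2 falls below it — price never covers variable cost, so the firm shuts down and loses only its fixed cost.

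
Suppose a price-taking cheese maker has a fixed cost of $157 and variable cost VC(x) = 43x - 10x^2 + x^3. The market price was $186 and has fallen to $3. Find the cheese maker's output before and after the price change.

Output falls from 11 to 0 (the firm shuts down)

MC = 43 - 20x + 3x^2; the shutdown threshold is min AVC = $18 (at x = 5).
With P = $186 above the shutdown price, P = MC gives x = 11.
At P = $3 < min AVC = $18, price no longer covers variable cost at any output, so the firm shuts down: x = 0.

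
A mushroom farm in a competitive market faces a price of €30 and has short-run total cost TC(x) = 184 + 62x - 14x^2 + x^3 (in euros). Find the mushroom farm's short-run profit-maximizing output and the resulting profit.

Profit = -€56 at x = 8

AVC = 62 - 14x + x^2; min AVC = €13 at x = 7. Since P = €30 ≥ min AVC, the firm produces.
MC = 62 - 28x + 3x^2. Setting P = MC and taking the root on the rising branch gives x* = 8.
TR = 30·8 = 240. TC = 184 + 112 = 296. Profit = 240 − 296 = -€56.
By producing, the firm covers all variable cost plus €128 of fixed cost; shutting down would lose the full €184.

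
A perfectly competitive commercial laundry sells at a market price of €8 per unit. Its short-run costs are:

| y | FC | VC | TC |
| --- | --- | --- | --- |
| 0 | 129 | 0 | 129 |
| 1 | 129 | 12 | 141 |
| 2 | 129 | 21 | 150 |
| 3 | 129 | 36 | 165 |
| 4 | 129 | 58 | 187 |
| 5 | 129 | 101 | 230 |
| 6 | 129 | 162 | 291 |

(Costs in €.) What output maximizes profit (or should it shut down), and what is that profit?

Tabulate TR − TC: y=0: -129; y=1: -133; y=2: -134; y=3: -141; y=4: -155; y=5: -190; y=6: -243.
Profit is highest at y = 0. Equivalently, the lowest AVC in the table is 21/2 ≈ €10.50 at y = 2, and P = €8 falls below it — price never covers variable cost, so the firm shuts down and loses only its fixed cost.

y = 0 (shut down); profit = -€129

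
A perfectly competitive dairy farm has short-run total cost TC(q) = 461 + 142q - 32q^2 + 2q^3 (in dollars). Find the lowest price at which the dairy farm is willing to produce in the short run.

Short-run supply begins at min AVC. From VC = 142q - 32q^2 + 2q^3, AVC = 142 - 32q + 2q^2.
dAVC/dq = -32 + 4q = 0 gives q = 8. min AVC = 142 - 32·8 + 2·8^2 = 14.
For P < $14 the firm produces nothing.

$14 per unit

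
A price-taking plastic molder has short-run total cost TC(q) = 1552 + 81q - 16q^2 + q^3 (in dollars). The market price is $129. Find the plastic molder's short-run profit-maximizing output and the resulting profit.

Profit = -$400 at q = 12

AVC = 81 - 16q + q^2; min AVC = $17 at q = 8. Since P = $129 ≥ min AVC, the firm produces.
With MC = 81 - 32q + 3q^2, P = MC on the upward-sloping part at q* = 12.
TR = 129·12 = 1548. TC = 1552 + 396 = 1948. Profit = 1548 − 1948 = -$400.
Shutting down would mean losing the fixed cost of $1552, so operating at a loss of $400 is better by $1152.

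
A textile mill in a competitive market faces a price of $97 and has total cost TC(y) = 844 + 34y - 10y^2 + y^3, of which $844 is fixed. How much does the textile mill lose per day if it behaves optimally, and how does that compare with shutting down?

AVC = 34 - 10y + y^2 has its minimum $9 at y = 5; price $97 clears that bar, so the firm operates.
With MC = 34 - 20y + 3y^2, P = MC on the upward-sloping part at y* = 9.
TR = 97·9 = 873. TC = 844 + 225 = 1069. Profit = 873 − 1069 = -$196.
Shutting down would mean losing the fixed cost of $844, so operating at a loss of $196 is better by $648.

Profit = -$196 at y = 9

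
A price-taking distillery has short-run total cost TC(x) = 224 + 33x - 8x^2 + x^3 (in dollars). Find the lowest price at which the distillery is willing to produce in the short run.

The firm shuts down when price falls below the minimum of average variable cost. AVC = VC/x = 33 - 8x + x^2.
At the minimum of AVC, MC = AVC. MC = 33 - 16x + 3x^2; setting MC = AVC gives 2x^2 - 8x = 0, so x = 4. min AVC = 17.
For P < $17 the firm produces nothing.

$17 per unit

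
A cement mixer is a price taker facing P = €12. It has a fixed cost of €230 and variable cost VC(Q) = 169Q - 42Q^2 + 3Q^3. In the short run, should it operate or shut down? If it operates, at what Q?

Strip out fixed cost: VC = 169Q - 42Q^2 + 3Q^3. Then AVC = 169 - 42Q + 3Q^2 and MC = 169 - 84Q + 9Q^2.
AVC hits its minimum where MC = AVC, at Q = 7, giving min AVC = 169 - 42·7 + 3·7^2 = €22.
Since P = €12 < min AVC = €22, price fails to cover variable cost at any output.
Shutting down limits the loss to fixed cost, €230.

Shut down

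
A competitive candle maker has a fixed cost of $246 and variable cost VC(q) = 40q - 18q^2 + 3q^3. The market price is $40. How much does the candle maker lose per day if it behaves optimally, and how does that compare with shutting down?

Profit = -$150 at q = 4

AVC = 40 - 18q + 3q^2 has its minimum $13 at q = 3; price $40 clears that bar, so the firm operates.
MC = 40 - 36q + 9q^2. Setting P = MC and taking the root on the rising branch gives q* = 4.
TR = 40·4 = 160. TC = 246 + 64 = 310. Profit = 160 − 310 = -$150.
Shutting down would mean losing the fixed cost of $246, so operating at a loss of $150 is better by $96.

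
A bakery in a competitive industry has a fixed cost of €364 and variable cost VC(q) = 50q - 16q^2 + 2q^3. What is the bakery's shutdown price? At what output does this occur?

The shutdown price is the minimum of AVC. VC = 50q - 16q^2 + 2q^3, so AVC = 50 - 16q + 2q^2.
At the minimum of AVC, MC = AVC. MC = 50 - 32q + 6q^2; setting MC = AVC gives 4q^2 - 16q = 0, so q = 4. min AVC = 18.
So the shutdown price is €18.

€18 per unit, at q = 4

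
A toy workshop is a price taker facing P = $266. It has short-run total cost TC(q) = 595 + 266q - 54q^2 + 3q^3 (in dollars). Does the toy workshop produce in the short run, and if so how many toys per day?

Variable cost is VC = 266q - 54q^2 + 3q^3, so AVC = VC/q = 266 - 54q + 3q^2 and MC = dTC/dq = 266 - 108q + 9q^2.
AVC hits its minimum where MC = AVC, at q = 9, giving min AVC = 266 - 54·9 + 3·9^2 = $23.
Because $266 ≥ $23, revenue can cover variable cost; the firm operates.
Set P = MC: 266 = 266 - 108q + 9q^2 → -108q + 9q^2 = 0. The roots are q = 0 and q = 12; the profit-maximizing output is on the rising part of MC, so q* = 12.
Check: AVC at q = 12 is $50 ≤ P, so revenue covers variable cost.
Profit = P·q − TC = 266·12 − 1195 = $1997.

Produce at q = 12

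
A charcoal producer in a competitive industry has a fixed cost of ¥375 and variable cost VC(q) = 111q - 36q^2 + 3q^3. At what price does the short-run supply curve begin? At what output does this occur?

Short-run supply begins at min AVC. From VC = 111q - 36q^2 + 3q^3, AVC = 111 - 36q + 3q^2.
dAVC/dq = -36 + 6q = 0 gives q = 6. min AVC = 111 - 36·6 + 3·6^2 = 3.
So the shutdown price is ¥3.

¥3 per unit, at q = 6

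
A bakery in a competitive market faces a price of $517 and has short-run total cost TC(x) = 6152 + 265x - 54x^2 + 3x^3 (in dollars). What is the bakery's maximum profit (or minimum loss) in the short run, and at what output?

AVC = 265 - 54x + 3x^2 has its minimum $22 at x = 9; price $517 clears that bar, so the firm operates.
MC = 265 - 108x + 9x^2. Setting P = MC and taking the root on the rising branch gives x* = 14.
TR = 517·14 = 7238. TC = 6152 + 1358 = 7510. Profit = 7238 − 7510 = -$272.
By producing, the firm covers all variable cost plus $5880 of fixed cost; shutting down would lose the full $6152.

Profit = -$272 at x = 14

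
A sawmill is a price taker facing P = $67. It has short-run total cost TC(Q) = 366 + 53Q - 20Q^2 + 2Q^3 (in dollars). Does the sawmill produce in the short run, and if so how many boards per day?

Produce at Q = 7

Strip out fixed cost: VC = 53Q - 20Q^2 + 2Q^3. Then AVC = 53 - 20Q + 2Q^2 and MC = 53 - 40Q + 6Q^2.
AVC is minimized where dAVC/dQ = -20 + 4Q = 0, at Q = 5; min AVC = 53 - 20·5 + 2·5^2 = $3.
Since P = $67 ≥ min AVC = $3, price covers variable cost and the firm should produce.
Solving P = MC: -14 - 40Q + 6Q^2 = 0 ⇒ Q = -1/3 or 7. On the upward-sloping branch, Q* = 7.
Check: AVC at Q = 7 is $11 ≤ P, so revenue covers variable cost.
Profit = P·Q − TC = 67·7 − 443 = $26.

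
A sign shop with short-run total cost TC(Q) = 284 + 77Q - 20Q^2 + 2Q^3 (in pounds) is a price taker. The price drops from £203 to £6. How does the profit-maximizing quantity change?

AVC = 77 - 20Q + 2Q^2, minimized at Q = 5 where min AVC = £27. MC = 77 - 40Q + 6Q^2.
At P = £203 ≥ min AVC, set P = MC on the rising branch: Q = 9.
At P = £6 < min AVC = £27, price no longer covers variable cost at any output, so the firm shuts down: Q = 0.

Output falls from 9 to 0 (the firm shuts down)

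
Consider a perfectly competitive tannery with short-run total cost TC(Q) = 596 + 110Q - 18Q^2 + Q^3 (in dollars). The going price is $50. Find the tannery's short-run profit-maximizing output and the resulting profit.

AVC = 110 - 18Q + Q^2 has its minimum $29 at Q = 9; price $50 clears that bar, so the firm operates.
MC = 110 - 36Q + 3Q^2. Setting P = MC and taking the root on the rising branch gives Q* = 10.
TR = 50·10 = 500. TC = 596 + 300 = 896. Profit = 500 − 896 = -$396.
By producing, the firm covers all variable cost plus $200 of fixed cost; shutting down would lose the full $596.

Profit = -$396 at Q = 10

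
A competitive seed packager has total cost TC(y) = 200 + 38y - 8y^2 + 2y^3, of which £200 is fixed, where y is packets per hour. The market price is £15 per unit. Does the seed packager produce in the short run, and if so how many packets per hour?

From TC, MC = TC'(y) = 38 - 16y + 6y^2 and AVC = VC/y = 38 - 8y + 2y^2.
AVC is minimized where dAVC/dy = -8 + 4y = 0, at y = 2; min AVC = 38 - 8·2 + 2·2^2 = £30.
Since P = £15 < min AVC = £30, price fails to cover variable cost at any output.
Shutting down limits the loss to fixed cost, £200.

Shut down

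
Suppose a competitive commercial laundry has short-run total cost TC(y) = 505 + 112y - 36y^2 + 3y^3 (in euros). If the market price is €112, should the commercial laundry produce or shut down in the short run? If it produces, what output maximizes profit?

Strip out fixed cost: VC = 112y - 36y^2 + 3y^3. Then AVC = 112 - 36y + 3y^2 and MC = 112 - 72y + 9y^2.
The AVC parabola has its vertex at y = 36/6 = 6, where AVC = 112 - 36·6 + 3·6^2 = €4.
P = €112 exceeds min AVC = €4, so the firm stays open.
Solving P = MC: -72y + 9y^2 = 0 ⇒ y = 0 or 8. On the upward-sloping branch, y* = 8.
Check: AVC at y = 8 is €16 ≤ P, so revenue covers variable cost.
Profit = P·y − TC = 112·8 − 633 = €263.

Produce at y = 8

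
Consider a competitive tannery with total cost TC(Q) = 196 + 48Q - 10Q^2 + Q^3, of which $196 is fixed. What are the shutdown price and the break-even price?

Shutdown price = min AVC. AVC = 48 - 10Q + Q^2, with vertex at Q = 5 and minimum $23.
ATC = 196/Q + 48 - 10Q + Q^2. Setting dATC/dQ = −196/Q^2 − 10 + 2Q = 0 gives Q = 7 (since 2·7^3 − 10·7^2 = 196).
min ATC = 196/7 + 48 − 10·7 + 7^2 = $55. That is the break-even price.
Between these two prices the firm operates at a loss; above $55 it earns a profit.

Shutdown price = $23; break-even price = $55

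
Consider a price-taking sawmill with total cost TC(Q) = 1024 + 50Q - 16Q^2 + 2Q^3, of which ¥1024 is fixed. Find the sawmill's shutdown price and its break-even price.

AVC = 50 - 16Q + 2Q^2; minimized at Q = 4, giving min AVC = ¥18. That is the shutdown price.
ATC = 1024/Q + 50 - 16Q + 2Q^2. Setting dATC/dQ = −1024/Q^2 − 16 + 4Q = 0 gives Q = 8 (since 4·8^3 − 16·8^2 = 1024).
min ATC = 1024/8 + 50 − 16·8 + 2·8^2 = ¥178. That is the break-even price.
Between these two prices the firm operates at a loss; above ¥178 it earns a profit.

Shutdown price = ¥18; break-even price = ¥178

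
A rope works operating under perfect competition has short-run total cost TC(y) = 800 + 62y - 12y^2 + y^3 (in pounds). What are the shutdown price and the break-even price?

Shutdown price = £26; break-even price = £122

AVC = 62 - 12y + y^2; minimized at y = 6, giving min AVC = £26. That is the shutdown price.
ATC = 800/y + 62 - 12y + y^2. Setting dATC/dy = −800/y^2 − 12 + 2y = 0 gives y = 10 (since 2·10^3 − 12·10^2 = 800).
min ATC = 800/10 + 62 − 12·10 + 10^2 = £122. That is the break-even price.
For £26 ≤ P < £122 the firm produces at a loss; below £26 it shuts down.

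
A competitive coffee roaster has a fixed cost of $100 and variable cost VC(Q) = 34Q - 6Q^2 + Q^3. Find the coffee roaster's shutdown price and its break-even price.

Shutdown price = min AVC. AVC = 34 - 6Q + Q^2, with vertex at Q = 3 and minimum $25.
ATC = 100/Q + 34 - 6Q + Q^2. Setting dATC/dQ = −100/Q^2 − 6 + 2Q = 0 gives Q = 5 (since 2·5^3 − 6·5^2 = 100).
min ATC = 100/5 + 34 − 6·5 + 5^2 = $49. That is the break-even price.
For $25 ≤ P < $49 the firm produces at a loss; below $25 it shuts down.

Shutdown price = $25; break-even price = $49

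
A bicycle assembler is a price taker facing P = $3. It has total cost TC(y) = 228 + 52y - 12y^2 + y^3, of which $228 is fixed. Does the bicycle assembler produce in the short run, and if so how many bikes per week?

Shut down

From TC, MC = TC'(y) = 52 - 24y + 3y^2 and AVC = VC/y = 52 - 12y + y^2.
AVC is minimized where dAVC/dy = -12 + 2y = 0, at y = 6; min AVC = 52 - 12·6 + 6^2 = $16.
With P < min AVC ($3 < $16), every unit sold adds to the loss.
Shutting down limits the loss to fixed cost, $228.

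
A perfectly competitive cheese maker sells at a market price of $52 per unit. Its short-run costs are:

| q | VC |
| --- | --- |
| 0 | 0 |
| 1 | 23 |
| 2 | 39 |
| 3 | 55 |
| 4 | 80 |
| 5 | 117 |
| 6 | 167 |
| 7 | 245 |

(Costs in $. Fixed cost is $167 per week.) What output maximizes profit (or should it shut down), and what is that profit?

Compute π = P·q − TC at each output: q=0: -167; q=1: -138; q=2: -102; q=3: -66; q=4: -39; q=5: -24; q=6: -22; q=7: -48.
Profit is maximized at q = 6. AVC there is 167/6 = $27.83 ≤ P, so producing beats shutting down (which would give -$167).

q = 6; profit = -$22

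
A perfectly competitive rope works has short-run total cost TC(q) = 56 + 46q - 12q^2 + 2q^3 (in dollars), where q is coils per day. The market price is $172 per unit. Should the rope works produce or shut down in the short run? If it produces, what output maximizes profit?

Variable cost is VC = 46q - 12q^2 + 2q^3, so AVC = VC/q = 46 - 12q + 2q^2 and MC = dTC/dq = 46 - 24q + 6q^2.
The AVC parabola has its vertex at q = 12/4 = 3, where AVC = 46 - 12·3 + 2·3^2 = $28.
Because $172 ≥ $28, revenue can cover variable cost; the firm operates.
Solving P = MC: -126 - 24q + 6q^2 = 0 ⇒ q = -3 or 7. On the upward-sloping branch, q* = 7.
Check: AVC at q = 7 is $60 ≤ P, so revenue covers variable cost.
Profit = P·q − TC = 172·7 − 476 = $728.

Produce at q = 7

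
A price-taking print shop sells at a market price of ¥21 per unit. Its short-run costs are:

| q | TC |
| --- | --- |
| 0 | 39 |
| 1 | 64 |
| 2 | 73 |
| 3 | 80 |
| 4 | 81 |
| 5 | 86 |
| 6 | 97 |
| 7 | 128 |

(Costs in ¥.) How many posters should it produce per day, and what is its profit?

Compute π = P·q − TC at each output: q=0: -39; q=1: -43; q=2: -31; q=3: -17; q=4: 3; q=5: 19; q=6: 29; q=7: 19.
Profit is maximized at q = 6. AVC there is 58/6 = ¥9.67 ≤ P, so producing beats shutting down (which would give -¥39).

q = 6; profit = ¥29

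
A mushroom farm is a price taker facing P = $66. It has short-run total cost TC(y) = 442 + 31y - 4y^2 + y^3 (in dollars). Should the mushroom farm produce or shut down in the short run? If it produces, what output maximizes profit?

From TC, MC = TC'(y) = 31 - 8y + 3y^2 and AVC = VC/y = 31 - 4y + y^2.
AVC is minimized where dAVC/dy = -4 + 2y = 0, at y = 2; min AVC = 31 - 4·2 + 2^2 = $27.
P = $66 exceeds min AVC = $27, so the firm stays open.
P = MC gives -35 - 8y + 3y^2 = 0, with roots -7/3 and 5. Take the larger (rising MC): y* = 5.
Check: AVC at y = 5 is $36 ≤ P, so revenue covers variable cost.
Profit = P·y − TC = 66·5 − 622 = -$292, a loss, but smaller than the $442 fixed cost the firm would lose by shutting down.

Produce at y = 5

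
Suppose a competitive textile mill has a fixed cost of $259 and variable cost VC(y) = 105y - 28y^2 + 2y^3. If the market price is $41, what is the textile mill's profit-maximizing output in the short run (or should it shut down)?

Produce at y = 8

Variable cost is VC = 105y - 28y^2 + 2y^3, so AVC = VC/y = 105 - 28y + 2y^2 and MC = dTC/dy = 105 - 56y + 6y^2.
AVC hits its minimum where MC = AVC, at y = 7, giving min AVC = 105 - 28·7 + 2·7^2 = $7.
Because $41 ≥ $7, revenue can cover variable cost; the firm operates.
Set P = MC: 41 = 105 - 56y + 6y^2 → 64 - 56y + 6y^2 = 0. The roots are y = 4/3 and y = 8; the profit-maximizing output is on the rising part of MC, so y* = 8.
Check: AVC at y = 8 is $9 ≤ P, so revenue covers variable cost.
Profit = P·y − TC = 41·8 − 331 = -$3, a loss, but smaller than the $259 fixed cost the firm would lose by shutting down.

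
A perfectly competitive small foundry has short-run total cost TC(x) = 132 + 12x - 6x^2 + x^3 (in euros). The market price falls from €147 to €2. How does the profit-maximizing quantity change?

MC = 12 - 12x + 3x^2; the shutdown threshold is min AVC = €3 (at x = 3).
At P = €147 ≥ min AVC, set P = MC on the rising branch: x = 9.
At P = €2 < min AVC = €3, price no longer covers variable cost at any output, so the firm shuts down: x = 0.

Output falls from 9 to 0 (the firm shuts down)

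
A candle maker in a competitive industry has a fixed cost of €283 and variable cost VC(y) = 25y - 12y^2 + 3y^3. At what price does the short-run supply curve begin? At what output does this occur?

The firm shuts down when price falls below the minimum of average variable cost. AVC = VC/y = 25 - 12y + 3y^2.
At the minimum of AVC, MC = AVC. MC = 25 - 24y + 9y^2; setting MC = AVC gives 6y^2 - 12y = 0, so y = 2. min AVC = 13.
The firm shuts down for any P below €13.

€13 per unit, at y = 2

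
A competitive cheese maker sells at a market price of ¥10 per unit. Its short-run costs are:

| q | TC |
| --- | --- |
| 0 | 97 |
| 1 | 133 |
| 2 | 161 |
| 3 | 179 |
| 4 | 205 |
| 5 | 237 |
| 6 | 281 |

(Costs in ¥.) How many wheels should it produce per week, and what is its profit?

q = 0 (shut down); profit = -¥97

Profit at each row (π = 10q − TC): q=0: -97; q=1: -123; q=2: -141; q=3: -149; q=4: -165; q=5: -187; q=6: -221.
Profit is highest at q = 0. Equivalently, the lowest AVC in the table is 108/4 ≈ ¥27 at q = 4, and P = ¥10 falls below it — price never covers variable cost, so the firm shuts down and loses only its fixed cost.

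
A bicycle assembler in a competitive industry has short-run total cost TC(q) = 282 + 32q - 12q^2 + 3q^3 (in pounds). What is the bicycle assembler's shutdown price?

£20 per unit

The shutdown price is the minimum of AVC. VC = 32q - 12q^2 + 3q^3, so AVC = 32 - 12q + 3q^2.
dAVC/dq = -12 + 6q = 0 gives q = 2. min AVC = 32 - 12·2 + 3·2^2 = 20.
For P < £20 the firm produces nothing.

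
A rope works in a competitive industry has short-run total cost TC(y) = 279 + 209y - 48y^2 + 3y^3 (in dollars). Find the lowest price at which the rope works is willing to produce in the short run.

$17 per unit

The firm shuts down when price falls below the minimum of average variable cost. AVC = VC/y = 209 - 48y + 3y^2.
dAVC/dy = -48 + 6y = 0 gives y = 8. min AVC = 209 - 48·8 + 3·8^2 = 17.
For P < $17 the firm produces nothing.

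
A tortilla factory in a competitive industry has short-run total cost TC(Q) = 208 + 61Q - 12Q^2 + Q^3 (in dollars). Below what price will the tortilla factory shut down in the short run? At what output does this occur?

$25 per unit, at Q = 6

The firm shuts down when price falls below the minimum of average variable cost. AVC = VC/Q = 61 - 12Q + Q^2.
At the minimum of AVC, MC = AVC. MC = 61 - 24Q + 3Q^2; setting MC = AVC gives 2Q^2 - 12Q = 0, so Q = 6. min AVC = 25.
So the shutdown price is $25.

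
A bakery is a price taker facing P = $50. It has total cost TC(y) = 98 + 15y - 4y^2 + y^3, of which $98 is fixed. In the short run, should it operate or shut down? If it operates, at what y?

From TC, MC = TC'(y) = 15 - 8y + 3y^2 and AVC = VC/y = 15 - 4y + y^2.
AVC hits its minimum where MC = AVC, at y = 2, giving min AVC = 15 - 4·2 + 2^2 = $11.
Since P = $50 ≥ min AVC = $11, price covers variable cost and the firm should produce.
Solving P = MC: -35 - 8y + 3y^2 = 0 ⇒ y = -7/3 or 5. On the upward-sloping branch, y* = 5.
Check: AVC at y = 5 is $20 ≤ P, so revenue covers variable cost.
Profit = P·y − TC = 50·5 − 198 = $52.

Produce at y = 5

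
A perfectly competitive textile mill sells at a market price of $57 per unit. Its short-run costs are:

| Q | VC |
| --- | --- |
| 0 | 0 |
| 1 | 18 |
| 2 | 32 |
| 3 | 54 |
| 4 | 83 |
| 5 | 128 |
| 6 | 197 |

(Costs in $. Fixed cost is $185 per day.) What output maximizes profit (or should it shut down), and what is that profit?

Q = 5; profit = -$28

Compute π = P·Q − TC at each output: Q=0: -185; Q=1: -146; Q=2: -103; Q=3: -68; Q=4: -40; Q=5: -28; Q=6: -40.
Profit is maximized at Q = 5. AVC there is 128/5 = $25.60 ≤ P, so producing beats shutting down (which would give -$185).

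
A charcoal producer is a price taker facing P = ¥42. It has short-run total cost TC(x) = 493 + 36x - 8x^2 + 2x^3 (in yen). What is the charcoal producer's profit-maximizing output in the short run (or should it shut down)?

Strip out fixed cost: VC = 36x - 8x^2 + 2x^3. Then AVC = 36 - 8x + 2x^2 and MC = 36 - 16x + 6x^2.
The AVC parabola has its vertex at x = 8/4 = 2, where AVC = 36 - 8·2 + 2·2^2 = ¥28.
Since P = ¥42 ≥ min AVC = ¥28, price covers variable cost and the firm should produce.
Set P = MC: 42 = 36 - 16x + 6x^2 → -6 - 16x + 6x^2 = 0. The roots are x = -1/3 and x = 3; the profit-maximizing output is on the rising part of MC, so x* = 3.
Check: AVC at x = 3 is ¥30 ≤ P, so revenue covers variable cost.
Profit = P·x − TC = 42·3 − 583 = -¥457, a loss, but smaller than the ¥493 fixed cost the firm would lose by shutting down.

Produce at x = 3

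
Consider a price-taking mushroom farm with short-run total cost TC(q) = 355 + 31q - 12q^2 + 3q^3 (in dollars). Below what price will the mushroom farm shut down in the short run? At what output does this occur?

The shutdown price is the minimum of AVC. VC = 31q - 12q^2 + 3q^3, so AVC = 31 - 12q + 3q^2.
dAVC/dq = -12 + 6q = 0 gives q = 2. min AVC = 31 - 12·2 + 3·2^2 = 19.
For P < $19 the firm produces nothing.

$19 per unit, at q = 2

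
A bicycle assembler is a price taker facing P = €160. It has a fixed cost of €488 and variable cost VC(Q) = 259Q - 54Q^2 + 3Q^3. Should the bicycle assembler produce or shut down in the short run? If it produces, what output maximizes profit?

Produce at Q = 11

From TC, MC = TC'(Q) = 259 - 108Q + 9Q^2 and AVC = VC/Q = 259 - 54Q + 3Q^2.
The AVC parabola has its vertex at Q = 54/6 = 9, where AVC = 259 - 54·9 + 3·9^2 = €16.
P = €160 exceeds min AVC = €16, so the firm stays open.
Solving P = MC: 99 - 108Q + 9Q^2 = 0 ⇒ Q = 1 or 11. On the upward-sloping branch, Q* = 11.
Check: AVC at Q = 11 is €28 ≤ P, so revenue covers variable cost.
Profit = P·Q − TC = 160·11 − 796 = €964.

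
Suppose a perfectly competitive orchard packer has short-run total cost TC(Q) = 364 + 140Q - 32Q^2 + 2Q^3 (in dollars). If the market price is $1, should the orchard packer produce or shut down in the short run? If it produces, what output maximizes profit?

Variable cost is VC = 140Q - 32Q^2 + 2Q^3, so AVC = VC/Q = 140 - 32Q + 2Q^2 and MC = dTC/dQ = 140 - 64Q + 6Q^2.
AVC hits its minimum where MC = AVC, at Q = 8, giving min AVC = 140 - 32·8 + 2·8^2 = $12.
P = $1 lies below min AVC = $12; no output level covers variable cost.
The firm minimizes its loss by shutting down and losing only its fixed cost of $364.

Shut down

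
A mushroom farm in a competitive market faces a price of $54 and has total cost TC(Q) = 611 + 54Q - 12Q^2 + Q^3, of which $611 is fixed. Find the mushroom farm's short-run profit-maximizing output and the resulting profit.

Profit = -$355 at Q = 8

AVC = 54 - 12Q + Q^2 has its minimum $18 at Q = 6; price $54 clears that bar, so the firm operates.
MC = 54 - 24Q + 3Q^2. Setting P = MC and taking the root on the rising branch gives Q* = 8.
TR = 54·8 = 432. TC = 611 + 176 = 787. Profit = 432 − 787 = -$355.
That loss of $355 beats the $611 the firm would lose by shutting down; producing recovers $256 of fixed cost.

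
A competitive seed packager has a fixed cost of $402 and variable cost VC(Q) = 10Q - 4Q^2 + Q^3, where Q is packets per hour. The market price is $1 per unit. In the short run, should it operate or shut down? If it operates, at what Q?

From TC, MC = TC'(Q) = 10 - 8Q + 3Q^2 and AVC = VC/Q = 10 - 4Q + Q^2.
The AVC parabola has its vertex at Q = 4/2 = 2, where AVC = 10 - 4·2 + 2^2 = $6.
Since P = $1 < min AVC = $6, price fails to cover variable cost at any output.
Best response: produce nothing and absorb the $402 fixed cost.

Shut down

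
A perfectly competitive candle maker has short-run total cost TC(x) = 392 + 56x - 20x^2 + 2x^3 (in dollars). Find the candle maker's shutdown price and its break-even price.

Shutdown price = $6; break-even price = $70

AVC = 56 - 20x + 2x^2; minimized at x = 5, giving min AVC = $6. That is the shutdown price.
ATC = 392/x + 56 - 20x + 2x^2. Setting dATC/dx = −392/x^2 − 20 + 4x = 0 gives x = 7 (since 4·7^3 − 20·7^2 = 392).
min ATC = 392/7 + 56 − 20·7 + 2·7^2 = $70. That is the break-even price.
Between these two prices the firm operates at a loss; above $70 it earns a profit.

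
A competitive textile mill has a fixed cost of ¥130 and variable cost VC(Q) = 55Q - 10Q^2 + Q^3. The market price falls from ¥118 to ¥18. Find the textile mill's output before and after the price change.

Output falls from 9 to 0 (the firm shuts down)

MC = 55 - 20Q + 3Q^2; the shutdown threshold is min AVC = ¥30 (at Q = 5).
At P = ¥118 ≥ min AVC, set P = MC on the rising branch: Q = 9.
At P = ¥18 < min AVC = ¥30, price no longer covers variable cost at any output, so the firm shuts down: Q = 0.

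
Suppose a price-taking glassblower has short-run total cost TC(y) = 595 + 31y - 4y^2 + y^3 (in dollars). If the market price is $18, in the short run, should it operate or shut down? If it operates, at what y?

Variable cost is VC = 31y - 4y^2 + y^3, so AVC = VC/y = 31 - 4y + y^2 and MC = dTC/dy = 31 - 8y + 3y^2.
AVC is minimized where dAVC/dy = -4 + 2y = 0, at y = 2; min AVC = 31 - 4·2 + 2^2 = $27.
P = $18 lies below min AVC = $27; no output level covers variable cost.
The firm minimizes its loss by shutting down and losing only its fixed cost of $595.

Shut down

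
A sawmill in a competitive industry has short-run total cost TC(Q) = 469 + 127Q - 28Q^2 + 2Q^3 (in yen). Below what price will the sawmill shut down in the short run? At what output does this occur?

¥29 per unit, at Q = 7

The firm shuts down when price falls below the minimum of average variable cost. AVC = VC/Q = 127 - 28Q + 2Q^2.
At the minimum of AVC, MC = AVC. MC = 127 - 56Q + 6Q^2; setting MC = AVC gives 4Q^2 - 28Q = 0, so Q = 7. min AVC = 29.
The firm shuts down for any P below ¥29.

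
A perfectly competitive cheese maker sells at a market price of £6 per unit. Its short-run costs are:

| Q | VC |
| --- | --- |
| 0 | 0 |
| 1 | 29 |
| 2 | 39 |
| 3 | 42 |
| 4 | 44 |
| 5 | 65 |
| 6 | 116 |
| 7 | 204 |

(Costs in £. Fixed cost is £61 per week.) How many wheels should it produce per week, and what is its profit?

Compute π = P·Q − TC at each output: Q=0: -61; Q=1: -84; Q=2: -88; Q=3: -85; Q=4: -81; Q=5: -96; Q=6: -141; Q=7: -223.
Profit is highest at Q = 0. Equivalently, the lowest AVC in the table is 44/4 ≈ £11 at Q = 4, and P = £6 falls below it — price never covers variable cost, so the firm shuts down and loses only its fixed cost.

Q = 0 (shut down); profit = -£61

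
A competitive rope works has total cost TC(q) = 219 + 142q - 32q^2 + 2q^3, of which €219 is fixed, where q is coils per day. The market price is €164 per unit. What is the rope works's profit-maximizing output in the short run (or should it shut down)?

Produce at q = 11

Strip out fixed cost: VC = 142q - 32q^2 + 2q^3. Then AVC = 142 - 32q + 2q^2 and MC = 142 - 64q + 6q^2.
AVC is minimized where dAVC/dq = -32 + 4q = 0, at q = 8; min AVC = 142 - 32·8 + 2·8^2 = €14.
Since P = €164 ≥ min AVC = €14, price covers variable cost and the firm should produce.
Solving P = MC: -22 - 64q + 6q^2 = 0 ⇒ q = -1/3 or 11. On the upward-sloping branch, q* = 11.
Check: AVC at q = 11 is €32 ≤ P, so revenue covers variable cost.
Profit = P·q − TC = 164·11 − 571 = €1233.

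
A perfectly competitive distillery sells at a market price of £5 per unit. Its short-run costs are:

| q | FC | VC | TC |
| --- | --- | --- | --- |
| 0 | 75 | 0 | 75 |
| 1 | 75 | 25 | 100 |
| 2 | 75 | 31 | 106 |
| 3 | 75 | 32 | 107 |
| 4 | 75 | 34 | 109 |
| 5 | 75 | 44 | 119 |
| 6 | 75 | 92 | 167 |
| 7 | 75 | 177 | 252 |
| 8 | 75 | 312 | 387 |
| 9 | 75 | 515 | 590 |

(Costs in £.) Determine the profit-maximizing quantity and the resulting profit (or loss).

Tabulate TR − TC: q=0: -75; q=1: -95; q=2: -96; q=3: -92; q=4: -89; q=5: -94; q=6: -137; q=7: -217; q=8: -347; q=9: -545.
Profit is highest at q = 0. Equivalently, the lowest AVC in the table is 34/4 ≈ £8.50 at q = 4, and P = £5 falls below it — price never covers variable cost, so the firm shuts down and loses only its fixed cost.

q = 0 (shut down); profit = -£75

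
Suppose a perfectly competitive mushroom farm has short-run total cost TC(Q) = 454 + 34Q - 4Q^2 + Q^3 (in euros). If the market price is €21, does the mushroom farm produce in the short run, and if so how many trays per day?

Shut down

Strip out fixed cost: VC = 34Q - 4Q^2 + Q^3. Then AVC = 34 - 4Q + Q^2 and MC = 34 - 8Q + 3Q^2.
The AVC parabola has its vertex at Q = 4/2 = 2, where AVC = 34 - 4·2 + 2^2 = €30.
P = €21 lies below min AVC = €30; no output level covers variable cost.
Shutting down limits the loss to fixed cost, €454.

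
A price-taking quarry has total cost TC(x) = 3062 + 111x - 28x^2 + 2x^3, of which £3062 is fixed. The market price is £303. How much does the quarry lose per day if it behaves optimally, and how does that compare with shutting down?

AVC = 111 - 28x + 2x^2; min AVC = £13 at x = 7. Since P = £303 ≥ min AVC, the firm produces.
MC = 111 - 56x + 6x^2. Setting P = MC and taking the root on the rising branch gives x* = 12.
TR = 303·12 = 3636. TC = 3062 + 756 = 3818. Profit = 3636 − 3818 = -£182.
By producing, the firm covers all variable cost plus £2880 of fixed cost; shutting down would lose the full £3062.

Profit = -£182 at x = 12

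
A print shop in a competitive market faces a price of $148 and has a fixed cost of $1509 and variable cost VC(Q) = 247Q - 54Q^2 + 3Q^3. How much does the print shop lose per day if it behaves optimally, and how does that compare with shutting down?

Profit = -$57 at Q = 11

AVC = 247 - 54Q + 3Q^2 has its minimum $4 at Q = 9; price $148 clears that bar, so the firm operates.
With MC = 247 - 108Q + 9Q^2, P = MC on the upward-sloping part at Q* = 11.
TR = 148·11 = 1628. TC = 1509 + 176 = 1685. Profit = 1628 − 1685 = -$57.
Shutting down would mean losing the fixed cost of $1509, so operating at a loss of $57 is better by $1452.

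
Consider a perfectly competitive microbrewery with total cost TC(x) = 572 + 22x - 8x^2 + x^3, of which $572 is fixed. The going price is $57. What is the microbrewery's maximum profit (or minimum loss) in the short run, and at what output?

Profit = -$278 at x = 7

AVC = 22 - 8x + x^2 has its minimum $6 at x = 4; price $57 clears that bar, so the firm operates.
MC = 22 - 16x + 3x^2. Setting P = MC and taking the root on the rising branch gives x* = 7.
TR = 57·7 = 399. TC = 572 + 105 = 677. Profit = 399 − 677 = -$278.
By producing, the firm covers all variable cost plus $294 of fixed cost; shutting down would lose the full $572.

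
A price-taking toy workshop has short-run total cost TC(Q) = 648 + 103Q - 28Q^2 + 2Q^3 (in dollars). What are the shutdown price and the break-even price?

Shutdown price = min AVC. AVC = 103 - 28Q + 2Q^2, with vertex at Q = 7 and minimum $5.
ATC = 648/Q + 103 - 28Q + 2Q^2. Setting dATC/dQ = −648/Q^2 − 28 + 4Q = 0 gives Q = 9 (since 4·9^3 − 28·9^2 = 648).
min ATC = 648/9 + 103 − 28·9 + 2·9^2 = $85. That is the break-even price.
Between these two prices the firm operates at a loss; above $85 it earns a profit.

Shutdown price = $5; break-even price = $85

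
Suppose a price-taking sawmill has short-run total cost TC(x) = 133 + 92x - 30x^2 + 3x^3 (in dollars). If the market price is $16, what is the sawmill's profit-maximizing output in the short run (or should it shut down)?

Shut down

Strip out fixed cost: VC = 92x - 30x^2 + 3x^3. Then AVC = 92 - 30x + 3x^2 and MC = 92 - 60x + 9x^2.
AVC is minimized where dAVC/dx = -30 + 6x = 0, at x = 5; min AVC = 92 - 30·5 + 3·5^2 = $17.
P = $16 lies below min AVC = $17; no output level covers variable cost.
The firm minimizes its loss by shutting down and losing only its fixed cost of $133.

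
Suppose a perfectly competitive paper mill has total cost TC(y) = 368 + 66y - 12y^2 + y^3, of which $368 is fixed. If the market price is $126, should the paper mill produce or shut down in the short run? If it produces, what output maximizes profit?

Produce at y = 10

From TC, MC = TC'(y) = 66 - 24y + 3y^2 and AVC = VC/y = 66 - 12y + y^2.
AVC is minimized where dAVC/dy = -12 + 2y = 0, at y = 6; min AVC = 66 - 12·6 + 6^2 = $30.
Since P = $126 ≥ min AVC = $30, price covers variable cost and the firm should produce.
Set P = MC: 126 = 66 - 24y + 3y^2 → -60 - 24y + 3y^2 = 0. The roots are y = -2 and y = 10; the profit-maximizing output is on the rising part of MC, so y* = 10.
Check: AVC at y = 10 is $46 ≤ P, so revenue covers variable cost.
Profit = P·y − TC = 126·10 − 828 = $432.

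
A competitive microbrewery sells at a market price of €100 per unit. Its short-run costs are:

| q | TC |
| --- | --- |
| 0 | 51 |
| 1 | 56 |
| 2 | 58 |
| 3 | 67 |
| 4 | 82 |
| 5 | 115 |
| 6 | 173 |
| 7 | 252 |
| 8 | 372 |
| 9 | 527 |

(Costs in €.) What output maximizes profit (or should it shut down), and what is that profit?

Profit at each row (π = 100q − TC): q=0: -51; q=1: 44; q=2: 142; q=3: 233; q=4: 318; q=5: 385; q=6: 427; q=7: 448; q=8: 428; q=9: 373.
Profit is maximized at q = 7. AVC there is 201/7 = €28.71 ≤ P, so producing beats shutting down (which would give -€51).

q = 7; profit = €448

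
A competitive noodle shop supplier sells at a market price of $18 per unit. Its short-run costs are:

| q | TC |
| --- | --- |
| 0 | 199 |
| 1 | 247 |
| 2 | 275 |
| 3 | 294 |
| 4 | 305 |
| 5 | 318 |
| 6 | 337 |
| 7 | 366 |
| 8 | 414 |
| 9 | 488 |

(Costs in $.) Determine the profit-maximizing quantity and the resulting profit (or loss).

Compute π = P·q − TC at each output: q=0: -199; q=1: -229; q=2: -239; q=3: -240; q=4: -233; q=5: -228; q=6: -229; q=7: -240; q=8: -270; q=9: -326.
Profit is highest at q = 0. Equivalently, the lowest AVC in the table is 138/6 ≈ $23 at q = 6, and P = $18 falls below it — price never covers variable cost, so the firm shuts down and loses only its fixed cost.

q = 0 (shut down); profit = -$199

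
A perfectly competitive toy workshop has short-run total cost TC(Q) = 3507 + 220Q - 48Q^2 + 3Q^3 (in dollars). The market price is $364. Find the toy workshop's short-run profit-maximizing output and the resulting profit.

Profit = -$51 at Q = 12

AVC = 220 - 48Q + 3Q^2 has its minimum $28 at Q = 8; price $364 clears that bar, so the firm operates.
MC = 220 - 96Q + 9Q^2. Setting P = MC and taking the root on the rising branch gives Q* = 12.
TR = 364·12 = 4368. TC = 3507 + 912 = 4419. Profit = 4368 − 4419 = -$51.
That loss of $51 beats the $3507 the firm would lose by shutting down; producing recovers $3456 of fixed cost.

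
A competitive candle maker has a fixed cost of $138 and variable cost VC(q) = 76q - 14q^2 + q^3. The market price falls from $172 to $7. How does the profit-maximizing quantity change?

Output falls from 12 to 0 (the firm shuts down)

MC = 76 - 28q + 3q^2; the shutdown threshold is min AVC = $27 (at q = 7).
At P = $172 ≥ min AVC, set P = MC on the rising branch: q = 12.
At P = $7 < min AVC = $27, price no longer covers variable cost at any output, so the firm shuts down: q = 0.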